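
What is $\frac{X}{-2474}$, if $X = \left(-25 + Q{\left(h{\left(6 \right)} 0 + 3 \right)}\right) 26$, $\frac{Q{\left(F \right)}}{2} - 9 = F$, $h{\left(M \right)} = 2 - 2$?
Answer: $\frac{13}{1237} \approx 0.010509$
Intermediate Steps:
$h{\left(M \right)} = 0$ ($h{\left(M \right)} = 2 - 2 = 0$)
$Q{\left(F \right)} = 18 + 2 F$
$X = -26$ ($X = \left(-25 + \left(18 + 2 \left(0 \cdot 0 + 3\right)\right)\right) 26 = \left(-25 + \left(18 + 2 \left(0 + 3\right)\right)\right) 26 = \left(-25 + \left(18 + 2 \cdot 3\right)\right) 26 = \left(-25 + \left(18 + 6\right)\right) 26 = \left(-25 + 24\right) 26 = \left(-1\right) 26 = -26$)
$\frac{X}{-2474} = - \frac{26}{-2474} = \left(-26\right) \left(- \frac{1}{2474}\right) = \frac{13}{1237}$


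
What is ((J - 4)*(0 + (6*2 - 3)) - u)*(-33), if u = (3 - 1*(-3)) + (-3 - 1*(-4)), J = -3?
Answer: 2310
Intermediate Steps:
u = 7 (u = (3 + 3) + (-3 + 4) = 6 + 1 = 7)
((J - 4)*(0 + (6*2 - 3)) - u)*(-33) = ((-3 - 4)*(0 + (6*2 - 3)) - 1*7)*(-33) = (-7*(0 + (12 - 3)) - 7)*(-33) = (-7*(0 + 9) - 7)*(-33) = (-7*9 - 7)*(-33) = (-63 - 7)*(-33) = -70*(-33) = 2310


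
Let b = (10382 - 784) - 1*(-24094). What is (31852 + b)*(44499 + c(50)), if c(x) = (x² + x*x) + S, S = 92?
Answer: 3250392504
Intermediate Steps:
c(x) = 92 + 2*x² (c(x) = (x² + x*x) + 92 = (x² + x²) + 92 = 2*x² + 92 = 92 + 2*x²)
b = 33692 (b = 9598 + 24094 = 33692)
(31852 + b)*(44499 + c(50)) = (31852 + 33692)*(44499 + (92 + 2*50²)) = 65544*(44499 + (92 + 2*2500)) = 65544*(44499 + (92 + 5000)) = 65544*(44499 + 5092) = 65544*49591 = 3250392504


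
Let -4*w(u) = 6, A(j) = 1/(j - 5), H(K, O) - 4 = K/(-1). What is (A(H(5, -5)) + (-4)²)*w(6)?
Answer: -95/4 ≈ -23.750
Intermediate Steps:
H(K, O) = 4 - K (H(K, O) = 4 + K/(-1) = 4 + K*(-1) = 4 - K)
A(j) = 1/(-5 + j)
w(u) = -3/2 (w(u) = -¼*6 = -3/2)
(A(H(5, -5)) + (-4)²)*w(6) = (1/(-5 + (4 - 1*5)) + (-4)²)*(-3/2) = (1/(-5 + (4 - 5)) + 16)*(-3/2) = (1/(-5 - 1) + 16)*(-3/2) = (1/(-6) + 16)*(-3/2) = (-⅙ + 16)*(-3/2) = (95/6)*(-3/2) = -95/4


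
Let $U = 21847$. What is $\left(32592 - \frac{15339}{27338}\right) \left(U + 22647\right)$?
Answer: $\frac{19821737888979}{13669} \approx 1.4501 \cdot 10^{9}$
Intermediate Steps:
$\left(32592 - \frac{15339}{27338}\right) \left(U + 22647\right) = \left(32592 - \frac{15339}{27338}\right) \left(21847 + 22647\right) = \left(32592 - \frac{15339}{27338}\right) 44494 = \frac{890984757}{27338} \cdot 44494 = \frac{19821737888979}{13669}$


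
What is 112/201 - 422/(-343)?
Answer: 123238/68943 ≈ 1.7875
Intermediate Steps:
112/201 - 422/(-343) = 112*(1/201) - 422*(-1/343) = 112/201 + 422/343 = 123238/68943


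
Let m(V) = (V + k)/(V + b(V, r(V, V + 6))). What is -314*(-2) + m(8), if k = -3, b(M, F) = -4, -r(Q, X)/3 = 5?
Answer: 2517/4 ≈ 629.25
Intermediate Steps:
r(Q, X) = -15 (r(Q, X) = -3*5 = -15)
m(V) = (-3 + V)/(-4 + V) (m(V) = (V - 3)/(V - 4) = (-3 + V)/(-4 + V))
-314*(-2) + m(8) = -314*(-2) + (-3 + 8)/(-4 + 8) = -157*(-4) + 5/4 = 628 + (¼)*5 = 628 + 5/4 = 2517/4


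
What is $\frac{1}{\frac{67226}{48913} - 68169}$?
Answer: $- \frac{48913}{3334283071} \approx -1.467 \cdot 10^{-5}$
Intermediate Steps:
$\frac{1}{\frac{67226}{48913} - 68169} = \frac{1}{- \frac{3334283071}{48913}} = - \frac{48913}{3334283071}$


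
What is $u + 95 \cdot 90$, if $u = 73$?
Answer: $8623$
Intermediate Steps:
$u + 95 \cdot 90 = 73 + 95 \cdot 90 = 73 + 8550 = 8623$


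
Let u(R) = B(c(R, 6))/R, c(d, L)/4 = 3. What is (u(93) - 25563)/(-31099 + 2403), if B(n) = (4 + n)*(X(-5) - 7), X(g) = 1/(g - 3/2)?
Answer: 332335/373048 ≈ 0.89086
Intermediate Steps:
X(g) = 1/(-3/2 + g) (X(g) = 1/(g - 3*½) = 1/(g - 3/2) = 1/(-3/2 + g))
c(d, L) = 12 (c(d, L) = 4*3 = 12)
B(n) = -372/13 - 93*n/13 (B(n) = (4 + n)*(2/(-3 + 2*(-5)) - 7) = (4 + n)*(2/(-3 - 10) - 7) = (4 + n)*(2/(-13) - 7) = (4 + n)*(2*(-1/13) - 7) = (4 + n)*(-2/13 - 7) = (4 + n)*(-93/13) = -372/13 - 93*n/13)
u(R) = -1488/(13*R) (u(R) = (-372/13 - 93/13*12)/R = (-372/13 - 1116/13)/R = -1488/(13*R))
(u(93) - 25563)/(-31099 + 2403) = (-1488/13/93 - 25563)/(-31099 + 2403) = (-1488/13*1/93 - 25563)/(-28696) = (-16/13 - 25563)*(-1/28696) = -332335/13*(-1/28696) = 332335/373048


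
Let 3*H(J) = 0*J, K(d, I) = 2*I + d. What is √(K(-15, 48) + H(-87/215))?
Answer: 9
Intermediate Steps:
K(d, I) = d + 2*I
H(J) = 0 (H(J) = (0*J)/3 = (⅓)*0 = 0)
√(K(-15, 48) + H(-87/215)) = √((-15 + 2*48) + 0) = √((-15 + 96) + 0) = √(81 + 0) = √81 = 9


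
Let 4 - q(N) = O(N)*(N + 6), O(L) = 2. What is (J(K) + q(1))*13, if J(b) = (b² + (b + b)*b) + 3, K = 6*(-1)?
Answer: 1313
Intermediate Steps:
K = -6
J(b) = 3 + 3*b² (J(b) = (b² + (2*b)*b) + 3 = (b² + 2*b²) + 3 = 3*b² + 3 = 3 + 3*b²)
q(N) = -8 - 2*N (q(N) = 4 - 2*(N + 6) = 4 - 2*(6 + N) = 4 - (12 + 2*N) = 4 + (-12 - 2*N) = -8 - 2*N)
(J(K) + q(1))*13 = ((3 + 3*(-6)²) + (-8 - 2*1))*13 = ((3 + 3*36) + (-8 - 2))*13 = ((3 + 108) - 10)*13 = (111 - 10)*13 = 101*13 = 1313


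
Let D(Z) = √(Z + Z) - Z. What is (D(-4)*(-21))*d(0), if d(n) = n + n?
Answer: 0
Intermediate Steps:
d(n) = 2*n
D(Z) = -Z + √2*√Z (D(Z) = √(2*Z) - Z = √2*√Z - Z = -Z + √2*√Z)
(D(-4)*(-21))*d(0) = ((-1*(-4) + √2*√(-4))*(-21))*(2*0) = ((4 + √2*(2*I))*(-21))*0 = ((4 + 2*I*√2)*(-21))*0 = (-84 - 42*I*√2)*0 = 0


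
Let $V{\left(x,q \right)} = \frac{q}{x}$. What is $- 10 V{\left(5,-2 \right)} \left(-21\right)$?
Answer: $-84$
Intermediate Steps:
$- 10 V{\left(5,-2 \right)} \left(-21\right) = - 10 \left(- \frac{2}{5}\right) \left(-21\right) = - 10 \left(\left(-2\right) \frac{1}{5}\right) \left(-21\right) = \left(-10\right) \left(- \frac{2}{5}\right) \left(-21\right) = 4 \left(-21\right) = -84$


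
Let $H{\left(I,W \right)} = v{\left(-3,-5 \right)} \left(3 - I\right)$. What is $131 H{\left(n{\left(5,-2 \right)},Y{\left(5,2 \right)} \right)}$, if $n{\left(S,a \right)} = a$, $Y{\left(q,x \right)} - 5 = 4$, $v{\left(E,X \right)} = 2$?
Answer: $1310$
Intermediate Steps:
$Y{\left(q,x \right)} = 9$ ($Y{\left(q,x \right)} = 5 + 4 = 9$)
$H{\left(I,W \right)} = 6 - 2 I$ ($H{\left(I,W \right)} = 2 \left(3 - I\right) = 6 - 2 I$)
$131 H{\left(n{\left(5,-2 \right)},Y{\left(5,2 \right)} \right)} = 131 \left(6 - -4\right) = 131 \left(6 + 4\right) = 131 \cdot 10 = 1310$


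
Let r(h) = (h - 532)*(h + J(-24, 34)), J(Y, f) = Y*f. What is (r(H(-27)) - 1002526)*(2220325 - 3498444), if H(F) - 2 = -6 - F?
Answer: 765451409791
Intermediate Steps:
H(F) = -4 - F (H(F) = 2 + (-6 - F) = -4 - F)
r(h) = (-816 + h)*(-532 + h) (r(h) = (h - 532)*(h - 24*34) = (-532 + h)*(h - 816) = (-532 + h)*(-816 + h) = (-816 + h)*(-532 + h))
(r(H(-27)) - 1002526)*(2220325 - 3498444) = ((434112 + (-4 - 1*(-27))² - 1348*(-4 - 1*(-27))) - 1002526)*(2220325 - 3498444) = ((434112 + (-4 + 27)² - 1348*(-4 + 27)) - 1002526)*(-1278119) = ((434112 + 23² - 1348*23) - 1002526)*(-1278119) = ((434112 + 529 - 31004) - 1002526)*(-1278119) = (403637 - 1002526)*(-1278119) = -598889*(-1278119) = 765451409791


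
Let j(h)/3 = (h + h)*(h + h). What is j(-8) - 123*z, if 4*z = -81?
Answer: 13035/4 ≈ 3258.8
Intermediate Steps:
z = -81/4 (z = (¼)*(-81) = -81/4 ≈ -20.250)
j(h) = 12*h² (j(h) = 3*((h + h)*(h + h)) = 3*((2*h)*(2*h)) = 3*(4*h²) = 12*h²)
j(-8) - 123*z = 12*(-8)² - 123*(-81/4) = 12*64 + 9963/4 = 768 + 9963/4 = 13035/4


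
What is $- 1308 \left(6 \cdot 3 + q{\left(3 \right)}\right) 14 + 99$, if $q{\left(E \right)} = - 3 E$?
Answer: $-164709$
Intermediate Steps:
$- 1308 \left(6 \cdot 3 + q{\left(3 \right)}\right) 14 + 99 = - 1308 \left(6 \cdot 3 - 9\right) 14 + 99 = - 1308 \left(18 - 9\right) 14 + 99 = - 1308 \cdot 9 \cdot 14 + 99 = \left(-1308\right) 126 + 99 = -164808 + 99 = -164709$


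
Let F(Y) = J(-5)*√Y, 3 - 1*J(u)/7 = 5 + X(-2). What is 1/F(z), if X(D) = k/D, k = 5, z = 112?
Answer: √7/98 ≈ 0.026997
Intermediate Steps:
X(D) = 5/D
J(u) = 7/2 (J(u) = 21 - 7*(5 + 5/(-2)) = 21 - 7*(5 + 5*(-½)) = 21 - 7*(5 - 5/2) = 21 - 7*5/2 = 21 - 35/2 = 7/2)
F(Y) = 7*√Y/2
1/F(z) = 1/(7*√112/2) = 1/(7*(4*√7)/2) = 1/(14*√7) = √7/98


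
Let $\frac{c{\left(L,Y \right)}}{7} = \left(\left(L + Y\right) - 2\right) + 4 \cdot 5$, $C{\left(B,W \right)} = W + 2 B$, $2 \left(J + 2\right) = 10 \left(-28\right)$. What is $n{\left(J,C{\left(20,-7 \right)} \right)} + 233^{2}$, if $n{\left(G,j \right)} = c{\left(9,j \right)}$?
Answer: $54709$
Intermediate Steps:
$J = -142$ ($J = -2 + \frac{10 \left(-28\right)}{2} = -2 + \frac{1}{2} \left(-280\right) = -2 - 140 = -142$)
$c{\left(L,Y \right)} = 126 + 7 L + 7 Y$ ($c{\left(L,Y \right)} = 7 \left(\left(\left(L + Y\right) - 2\right) + 4 \cdot 5\right) = 7 \left(\left(-2 + L + Y\right) + 20\right) = 7 \left(18 + L + Y\right) = 126 + 7 L + 7 Y$)
$n{\left(G,j \right)} = 189 + 7 j$ ($n{\left(G,j \right)} = 126 + 7 \cdot 9 + 7 j = 126 + 63 + 7 j = 189 + 7 j$)
$n{\left(J,C{\left(20,-7 \right)} \right)} + 233^{2} = \left(189 + 7 \left(-7 + 2 \cdot 20\right)\right) + 233^{2} = \left(189 + 7 \left(-7 + 40\right)\right) + 54289 = \left(189 + 7 \cdot 33\right) + 54289 = \left(189 + 231\right) + 54289 = 420 + 54289 = 54709$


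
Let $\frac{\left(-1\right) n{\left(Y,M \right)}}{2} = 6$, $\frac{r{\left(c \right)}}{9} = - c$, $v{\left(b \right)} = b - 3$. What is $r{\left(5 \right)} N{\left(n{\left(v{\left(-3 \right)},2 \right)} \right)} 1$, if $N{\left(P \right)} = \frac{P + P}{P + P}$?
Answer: $-45$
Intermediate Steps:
$v{\left(b \right)} = -3 + b$ ($v{\left(b \right)} = b - 3 = -3 + b$)
$r{\left(c \right)} = - 9 c$ ($r{\left(c \right)} = 9 \left(- c\right) = - 9 c$)
$n{\left(Y,M \right)} = -12$ ($n{\left(Y,M \right)} = \left(-2\right) 6 = -12$)
$N{\left(P \right)} = 1$ ($N{\left(P \right)} = \frac{2 P}{2 P} = 2 P \frac{1}{2 P} = 1$)
$r{\left(5 \right)} N{\left(n{\left(v{\left(-3 \right)},2 \right)} \right)} 1 = \left(-9\right) 5 \cdot 1 \cdot 1 = \left(-45\right) 1 \cdot 1 = \left(-45\right) 1 = -45$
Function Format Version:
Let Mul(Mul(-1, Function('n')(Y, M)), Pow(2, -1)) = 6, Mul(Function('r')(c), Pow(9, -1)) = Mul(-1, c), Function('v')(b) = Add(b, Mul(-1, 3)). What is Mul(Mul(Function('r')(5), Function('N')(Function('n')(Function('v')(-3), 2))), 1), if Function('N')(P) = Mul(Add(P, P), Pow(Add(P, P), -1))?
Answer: -45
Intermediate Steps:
Function('v')(b) = Add(-3, b) (Function('v')(b) = Add(b, -3) = Add(-3, b))
Function('r')(c) = Mul(-9, c) (Function('r')(c) = Mul(9, Mul(-1, c)) = Mul(-9, c))
Function('n')(Y, M) = -12 (Function('n')(Y, M) = Mul(-2, 6) = -12)
Function('N')(P) = 1 (Function('N')(P) = Mul(Mul(2, P), Pow(Mul(2, P), -1)) = Mul(Mul(2, P), Mul(Rational(1, 2), Pow(P, -1))) = 1)
Mul(Mul(Function('r')(5), Function('N')(Function('n')(Function('v')(-3), 2))), 1) = Mul(Mul(Mul(-9, 5), 1), 1) = Mul(Mul(-45, 1), 1) = Mul(-45, 1) = -45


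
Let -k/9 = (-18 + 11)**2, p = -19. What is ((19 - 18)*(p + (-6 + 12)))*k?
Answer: 5733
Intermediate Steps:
k = -441 (k = -9*(-18 + 11)**2 = -9*(-7)**2 = -9*49 = -441)
((19 - 18)*(p + (-6 + 12)))*k = ((19 - 18)*(-19 + (-6 + 12)))*(-441) = (1*(-19 + 6))*(-441) = (1*(-13))*(-441) = -13*(-441) = 5733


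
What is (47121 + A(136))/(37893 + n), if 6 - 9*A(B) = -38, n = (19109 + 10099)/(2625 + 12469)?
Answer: 3200931751/2573937675 ≈ 1.2436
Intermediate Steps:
n = 14604/7547 (n = 29208/15094 = 29208*(1/15094) = 14604/7547 ≈ 1.9351)
A(B) = 44/9 (A(B) = ⅔ - ⅑*(-38) = ⅔ + 38/9 = 44/9)
(47121 + A(136))/(37893 + n) = (47121 + 44/9)/(37893 + 14604/7547) = 424133/(9*(285993075/7547)) = (424133/9)*(7547/285993075) = 3200931751/2573937675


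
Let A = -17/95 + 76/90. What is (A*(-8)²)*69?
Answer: 837568/285 ≈ 2938.8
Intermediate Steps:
A = 569/855 (A = -17*1/95 + 76*(1/90) = -17/95 + 38/45 = 569/855 ≈ 0.66550)
(A*(-8)²)*69 = ((569/855)*(-8)²)*69 = ((569/855)*64)*69 = (36416/855)*69 = 837568/285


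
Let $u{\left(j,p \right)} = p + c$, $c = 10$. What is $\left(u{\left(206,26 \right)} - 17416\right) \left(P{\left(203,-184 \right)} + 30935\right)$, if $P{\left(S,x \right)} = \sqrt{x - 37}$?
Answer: $-537650300 - 17380 i \sqrt{221} \approx -5.3765 \cdot 10^{8} - 2.5837 \cdot 10^{5} i$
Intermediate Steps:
$P{\left(S,x \right)} = \sqrt{-37 + x}$
$u{\left(j,p \right)} = 10 + p$ ($u{\left(j,p \right)} = p + 10 = 10 + p$)
$\left(u{\left(206,26 \right)} - 17416\right) \left(P{\left(203,-184 \right)} + 30935\right) = \left(\left(10 + 26\right) - 17416\right) \left(\sqrt{-37 - 184} + 30935\right) = \left(36 - 17416\right) \left(\sqrt{-221} + 30935\right) = - 17380 \left(i \sqrt{221} + 30935\right) = - 17380 \left(30935 + i \sqrt{221}\right) = -537650300 - 17380 i \sqrt{221}$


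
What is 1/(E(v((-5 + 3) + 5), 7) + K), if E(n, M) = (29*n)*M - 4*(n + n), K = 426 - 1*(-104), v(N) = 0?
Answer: 1/530 ≈ 0.0018868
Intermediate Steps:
K = 530 (K = 426 + 104 = 530)
E(n, M) = -8*n + 29*M*n (E(n, M) = 29*M*n - 8*n = -8*n + 29*M*n)
1/(E(v((-5 + 3) + 5), 7) + K) = 1/(0*(-8 + 29*7) + 530) = 1/(0*(-8 + 203) + 530) = 1/(0*195 + 530) = 1/(0 + 530) = 1/530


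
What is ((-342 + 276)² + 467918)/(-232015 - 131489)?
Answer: -236137/181752 ≈ -1.2992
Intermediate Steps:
((-342 + 276)² + 467918)/(-232015 - 131489) = ((-66)² + 467918)/(-363504) = (4356 + 467918)*(-1/363504) = 472274*(-1/363504) = -236137/181752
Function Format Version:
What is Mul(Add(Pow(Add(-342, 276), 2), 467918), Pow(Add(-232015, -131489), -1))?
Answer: Rational(-236137, 181752) ≈ -1.2992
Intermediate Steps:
Mul(Add(Pow(Add(-342, 276), 2), 467918), Pow(Add(-232015, -131489), -1)) = Mul(Add(Pow(-66, 2), 467918), Pow(-363504, -1)) = Mul(Add(4356, 467918), Rational(-1, 363504)) = Mul(472274, Rational(-1, 363504)) = Rational(-236137, 181752)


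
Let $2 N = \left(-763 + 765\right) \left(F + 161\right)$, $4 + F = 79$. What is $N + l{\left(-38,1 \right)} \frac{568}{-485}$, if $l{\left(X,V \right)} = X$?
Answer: $\frac{136044}{485} \approx 280.5$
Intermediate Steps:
$F = 75$ ($F = -4 + 79 = 75$)
$N = 236$ ($N = \frac{\left(-763 + 765\right) \left(75 + 161\right)}{2} = \frac{2 \cdot 236}{2} = \frac{1}{2} \cdot 472 = 236$)
$N + l{\left(-38,1 \right)} \frac{568}{-485} = 236 - 38 \frac{568}{-485} = 236 - 38 \cdot 568 \left(- \frac{1}{485}\right) = 236 - - \frac{21584}{485} = 236 + \frac{21584}{485} = \frac{136044}{485}$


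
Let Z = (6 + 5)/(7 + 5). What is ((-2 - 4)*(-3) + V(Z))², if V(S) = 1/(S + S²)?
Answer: 22071204/64009 ≈ 344.81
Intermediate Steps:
Z = 11/12 ≈ 0.91667
((-2 - 4)*(-3) + V(Z))² = ((-2 - 4)*(-3) + 1/((11/12)*(1 + 11/12)))² = (-6*(-3) + 12/(11*(23/12)))² = (18 + (12/11)*(12/23))² = (18 + 144/253)² = (4698/253)² = 22071204/64009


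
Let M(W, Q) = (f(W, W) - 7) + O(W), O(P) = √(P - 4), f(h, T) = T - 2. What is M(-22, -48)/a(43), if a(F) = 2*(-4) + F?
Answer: -31/35 + I*√26/35 ≈ -0.88571 + 0.14569*I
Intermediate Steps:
a(F) = -8 + F
f(h, T) = -2 + T
O(P) = √(-4 + P)
M(W, Q) = -9 + W + √(-4 + W) (M(W, Q) = ((-2 + W) - 7) + √(-4 + W) = (-9 + W) + √(-4 + W) = -9 + W + √(-4 + W))
M(-22, -48)/a(43) = (-9 - 22 + √(-4 - 22))/(-8 + 43) = (-9 - 22 + √(-26))/35 = (-9 - 22 + I*√26)*(1/35) = (-31 + I*√26)*(1/35) = -31/35 + I*√26/35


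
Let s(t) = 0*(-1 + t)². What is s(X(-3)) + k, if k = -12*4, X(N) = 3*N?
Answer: -48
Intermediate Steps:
s(t) = 0
k = -48
s(X(-3)) + k = 0 - 48 = -48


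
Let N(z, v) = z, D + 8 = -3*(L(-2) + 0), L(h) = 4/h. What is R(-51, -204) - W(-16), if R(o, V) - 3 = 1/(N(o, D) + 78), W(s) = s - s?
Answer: 82/27 ≈ 3.0370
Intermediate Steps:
D = -2 (D = -8 - 3*(4/(-2) + 0) = -8 - 3*(4*(-½) + 0) = -8 - 3*(-2 + 0) = -8 - 3*(-2) = -8 + 6 = -2)
W(s) = 0
R(o, V) = 3 + 1/(78 + o) (R(o, V) = 3 + 1/(o + 78) = 3 + 1/(78 + o))
R(-51, -204) - W(-16) = (235 + 3*(-51))/(78 - 51) - 1*0 = (235 - 153)/27 + 0 = (1/27)*82 + 0 = 82/27 + 0 = 82/27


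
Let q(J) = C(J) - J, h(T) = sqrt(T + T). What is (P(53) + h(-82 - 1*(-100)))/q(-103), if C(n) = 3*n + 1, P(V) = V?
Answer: -59/205 ≈ -0.28781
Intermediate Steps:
C(n) = 1 + 3*n
h(T) = sqrt(2)*sqrt(T) (h(T) = sqrt(2*T) = sqrt(2)*sqrt(T))
q(J) = 1 + 2*J (q(J) = (1 + 3*J) - J = 1 + 2*J)
(P(53) + h(-82 - 1*(-100)))/q(-103) = (53 + sqrt(2)*sqrt(-82 - 1*(-100)))/(1 + 2*(-103)) = (53 + sqrt(2)*sqrt(-82 + 100))/(1 - 206) = (53 + sqrt(2)*sqrt(18))/(-205) = (53 + sqrt(2)*(3*sqrt(2)))*(-1/205) = (53 + 6)*(-1/205) = 59*(-1/205) = -59/205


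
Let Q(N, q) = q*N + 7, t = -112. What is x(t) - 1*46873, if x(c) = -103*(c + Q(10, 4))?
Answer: -40178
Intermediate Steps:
Q(N, q) = 7 + N*q (Q(N, q) = N*q + 7 = 7 + N*q)
x(c) = -4841 - 103*c (x(c) = -103*(c + (7 + 10*4)) = -103*(c + (7 + 40)) = -103*(c + 47) = -103*(47 + c) = -4841 - 103*c)
x(t) - 1*46873 = (-4841 - 103*(-112)) - 1*46873 = (-4841 + 11536) - 46873 = 6695 - 46873 = -40178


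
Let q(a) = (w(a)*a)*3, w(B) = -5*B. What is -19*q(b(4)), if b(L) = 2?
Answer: 1140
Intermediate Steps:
q(a) = -15*a² (q(a) = ((-5*a)*a)*3 = -5*a²*3 = -15*a²)
-19*q(b(4)) = -(-285)*2² = -(-285)*4 = -19*(-60) = 1140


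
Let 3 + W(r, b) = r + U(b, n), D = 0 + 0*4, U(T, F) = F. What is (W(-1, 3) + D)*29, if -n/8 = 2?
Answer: -580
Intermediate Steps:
n = -16 (n = -8*2 = -16)
D = 0 (D = 0 + 0 = 0)
W(r, b) = -19 + r (W(r, b) = -3 + (r - 16) = -3 + (-16 + r) = -19 + r)
(W(-1, 3) + D)*29 = ((-19 - 1) + 0)*29 = (-20 + 0)*29 = -20*29 = -580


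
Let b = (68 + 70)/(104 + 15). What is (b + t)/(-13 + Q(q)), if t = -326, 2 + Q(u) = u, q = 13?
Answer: 19328/119 ≈ 162.42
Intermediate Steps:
Q(u) = -2 + u
b = 138/119 ≈ 1.1597
(b + t)/(-13 + Q(q)) = (138/119 - 326)/(-13 + (-2 + 13)) = -38656/(119*(-13 + 11)) = -38656/119/(-2) = -38656/119*(-½) = 19328/119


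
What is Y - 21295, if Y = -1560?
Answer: -22855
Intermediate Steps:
Y - 21295 = -1560 - 21295 = -22855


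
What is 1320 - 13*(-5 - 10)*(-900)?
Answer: -174180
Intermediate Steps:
1320 - 13*(-5 - 10)*(-900) = 1320 - 13*(-15)*(-900) = 1320 + 195*(-900) = 1320 - 175500 = -174180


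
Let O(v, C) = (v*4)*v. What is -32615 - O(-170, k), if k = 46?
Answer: -148215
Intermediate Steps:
O(v, C) = 4*v² (O(v, C) = (4*v)*v = 4*v²)
-32615 - O(-170, k) = -32615 - 4*(-170)² = -32615 - 4*28900 = -32615 - 1*115600 = -32615 - 115600 = -148215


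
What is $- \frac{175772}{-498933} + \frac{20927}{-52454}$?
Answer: $- \frac{1221226403}{26171031582} \approx -0.046663$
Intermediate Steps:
$- \frac{175772}{-498933} + \frac{20927}{-52454} = \left(-175772\right) \left(- \frac{1}{498933}\right) + 20927 \left(- \frac{1}{52454}\right) = \frac{175772}{498933} - \frac{20927}{52454} = - \frac{1221226403}{26171031582}$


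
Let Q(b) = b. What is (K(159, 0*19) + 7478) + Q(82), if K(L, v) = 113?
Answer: 7673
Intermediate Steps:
(K(159, 0*19) + 7478) + Q(82) = (113 + 7478) + 82 = 7591 + 82 = 7673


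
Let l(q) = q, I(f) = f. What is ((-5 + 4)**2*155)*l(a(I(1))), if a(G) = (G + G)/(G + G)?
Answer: 155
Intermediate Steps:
a(G) = 1 (a(G) = (2*G)/((2*G)) = (2*G)*(1/(2*G)) = 1)
((-5 + 4)**2*155)*l(a(I(1))) = ((-5 + 4)**2*155)*1 = ((-1)**2*155)*1 = (1*155)*1 = 155*1 = 155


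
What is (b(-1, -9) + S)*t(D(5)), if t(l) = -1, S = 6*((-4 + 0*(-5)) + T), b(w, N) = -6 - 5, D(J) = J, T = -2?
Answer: 47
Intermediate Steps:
b(w, N) = -11
S = -36 (S = 6*((-4 + 0*(-5)) - 2) = 6*((-4 + 0) - 2) = 6*(-4 - 2) = 6*(-6) = -36)
(b(-1, -9) + S)*t(D(5)) = (-11 - 36)*(-1) = -47*(-1) = 47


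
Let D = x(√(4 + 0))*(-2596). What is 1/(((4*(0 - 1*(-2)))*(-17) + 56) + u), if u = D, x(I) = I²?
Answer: -1/10464 ≈ -9.5566e-5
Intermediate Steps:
D = -10384 (D = (√(4 + 0))²*(-2596) = (√4)²*(-2596) = 2²*(-2596) = 4*(-2596) = -10384)
u = -10384
1/(((4*(0 - 1*(-2)))*(-17) + 56) + u) = 1/(((4*(0 - 1*(-2)))*(-17) + 56) - 10384) = 1/(((4*(0 + 2))*(-17) + 56) - 10384) = 1/(((4*2)*(-17) + 56) - 10384) = 1/((8*(-17) + 56) - 10384) = 1/((-136 + 56) - 10384) = 1/(-80 - 10384) = 1/(-10464) = -1/10464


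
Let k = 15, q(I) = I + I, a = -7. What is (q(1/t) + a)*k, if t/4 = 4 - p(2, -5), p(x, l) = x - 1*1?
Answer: -205/2 ≈ -102.50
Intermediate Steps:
p(x, l) = -1 + x (p(x, l) = x - 1 = -1 + x)
t = 12 (t = 4*(4 - (-1 + 2)) = 4*(4 - 1*1) = 4*(4 - 1) = 4*3 = 12)
q(I) = 2*I
(q(1/t) + a)*k = (2/12 - 7)*15 = (2*(1/12) - 7)*15 = (⅙ - 7)*15 = -41/6*15 = -205/2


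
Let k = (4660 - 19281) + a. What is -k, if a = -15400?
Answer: 30021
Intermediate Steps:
k = -30021 (k = (4660 - 19281) - 15400 = -14621 - 15400 = -30021)
-k = -1*(-30021) = 30021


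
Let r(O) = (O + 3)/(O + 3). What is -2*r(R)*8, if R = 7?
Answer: -16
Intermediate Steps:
r(O) = 1 (r(O) = (3 + O)/(3 + O) = 1)
-2*r(R)*8 = -2*1*8 = -2*8 = -16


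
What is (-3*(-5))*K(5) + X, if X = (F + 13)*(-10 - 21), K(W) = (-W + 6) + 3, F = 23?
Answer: -1056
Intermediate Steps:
K(W) = 9 - W (K(W) = (6 - W) + 3 = 9 - W)
X = -1116 (X = (23 + 13)*(-10 - 21) = 36*(-31) = -1116)
(-3*(-5))*K(5) + X = (-3*(-5))*(9 - 1*5) - 1116 = 15*(9 - 5) - 1116 = 15*4 - 1116 = 60 - 1116 = -1056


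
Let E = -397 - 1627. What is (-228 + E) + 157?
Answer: -2095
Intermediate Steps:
E = -2024
(-228 + E) + 157 = (-228 - 2024) + 157 = -2252 + 157 = -2095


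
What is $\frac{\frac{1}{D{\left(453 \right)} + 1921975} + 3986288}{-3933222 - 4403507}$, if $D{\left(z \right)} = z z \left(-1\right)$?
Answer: $- \frac{6843523704609}{14312212898414} \approx -0.47816$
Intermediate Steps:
$D{\left(z \right)} = - z^{2}$ ($D{\left(z \right)} = z^{2} \left(-1\right) = - z^{2}$)
$\frac{\frac{1}{D{\left(453 \right)} + 1921975} + 3986288}{-3933222 - 4403507} = \frac{\frac{1}{- 453^{2} + 1921975} + 3986288}{-3933222 - 4403507} = \frac{\frac{1}{\left(-1\right) 205209 + 1921975} + 3986288}{-8336729} = \left(\frac{1}{-205209 + 1921975} + 3986288\right) \left(- \frac{1}{8336729}\right) = \left(\frac{1}{1716766} + 3986288\right) \left(- \frac{1}{8336729}\right) = \frac{6843523704609}{1716766} \left(- \frac{1}{8336729}\right) = - \frac{6843523704609}{14312212898414}$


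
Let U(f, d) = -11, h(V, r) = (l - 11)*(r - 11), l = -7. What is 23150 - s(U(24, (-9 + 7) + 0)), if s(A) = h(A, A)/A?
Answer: 23186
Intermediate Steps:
h(V, r) = 198 - 18*r (h(V, r) = (-7 - 11)*(r - 11) = -18*(-11 + r) = 198 - 18*r)
s(A) = (198 - 18*A)/A
23150 - s(U(24, (-9 + 7) + 0)) = 23150 - (-18 + 198/(-11)) = 23150 - (-18 + 198*(-1/11)) = 23150 - (-18 - 18) = 23150 - 1*(-36) = 23150 + 36 = 23186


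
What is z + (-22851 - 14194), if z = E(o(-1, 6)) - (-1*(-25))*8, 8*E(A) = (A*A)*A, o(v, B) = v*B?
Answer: -37272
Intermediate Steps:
o(v, B) = B*v
E(A) = A³/8 (E(A) = ((A*A)*A)/8 = (A²*A)/8 = A³/8)
z = -227 (z = (6*(-1))³/8 - (-1*(-25))*8 = (⅛)*(-6)³ - 25*8 = (⅛)*(-216) - 1*200 = -27 - 200 = -227)
z + (-22851 - 14194) = -227 + (-22851 - 14194) = -227 - 37045 = -37272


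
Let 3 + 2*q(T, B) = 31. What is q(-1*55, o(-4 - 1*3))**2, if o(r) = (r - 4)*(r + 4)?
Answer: 196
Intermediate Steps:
o(r) = (-4 + r)*(4 + r)
q(T, B) = 14 (q(T, B) = -3/2 + (1/2)*31 = -3/2 + 31/2 = 14)
q(-1*55, o(-4 - 1*3))**2 = 14**2 = 196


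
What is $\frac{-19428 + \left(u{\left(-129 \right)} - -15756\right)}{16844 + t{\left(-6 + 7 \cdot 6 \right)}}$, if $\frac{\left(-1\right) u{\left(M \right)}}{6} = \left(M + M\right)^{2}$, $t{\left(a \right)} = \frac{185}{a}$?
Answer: $- \frac{14510016}{606569} \approx -23.921$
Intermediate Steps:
$u{\left(M \right)} = - 24 M^{2}$ ($u{\left(M \right)} = - 6 \left(M + M\right)^{2} = - 6 \left(2 M\right)^{2} = - 6 \cdot 4 M^{2} = - 24 M^{2}$)
$\frac{-19428 + \left(u{\left(-129 \right)} - -15756\right)}{16844 + t{\left(-6 + 7 \cdot 6 \right)}} = \frac{-19428 - \left(-15756 + 24 \left(-129\right)^{2}\right)}{16844 + \frac{185}{-6 + 7 \cdot 6}} = \frac{-19428 + \left(\left(-24\right) 16641 + 15756\right)}{16844 + \frac{185}{-6 + 42}} = \frac{-19428 + \left(-399384 + 15756\right)}{16844 + \frac{185}{36}} = \frac{-19428 - 383628}{16844 + 185 \cdot \frac{1}{36}} = - \frac{403056}{16844 + \frac{185}{36}} = - \frac{403056}{\frac{606569}{36}} = \left(-403056\right) \frac{36}{606569} = - \frac{14510016}{606569}$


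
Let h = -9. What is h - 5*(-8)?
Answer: 31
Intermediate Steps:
h - 5*(-8) = -9 - 5*(-8) = -9 + 40 = 31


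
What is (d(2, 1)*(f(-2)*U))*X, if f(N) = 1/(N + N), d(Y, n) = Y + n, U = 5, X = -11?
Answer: 165/4 ≈ 41.250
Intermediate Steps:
f(N) = 1/(2*N)
(d(2, 1)*(f(-2)*U))*X = ((2 + 1)*(((1/2)/(-2))*5))*(-11) = (3*(((1/2)*(-1/2))*5))*(-11) = (3*(-1/4*5))*(-11) = (3*(-5/4))*(-11) = -15/4*(-11) = 165/4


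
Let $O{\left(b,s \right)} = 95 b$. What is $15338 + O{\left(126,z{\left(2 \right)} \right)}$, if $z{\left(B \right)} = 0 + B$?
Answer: $27308$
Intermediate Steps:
$z{\left(B \right)} = B$
$15338 + O{\left(126,z{\left(2 \right)} \right)} = 15338 + 95 \cdot 126 = 15338 + 11970 = 27308$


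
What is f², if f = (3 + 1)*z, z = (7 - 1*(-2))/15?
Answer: 144/25 ≈ 5.7600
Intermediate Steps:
z = ⅗ (z = (7 + 2)*(1/15) = 9*(1/15) = ⅗ ≈ 0.60000)
f = 12/5 (f = (3 + 1)*(⅗) = 4*(⅗) = 12/5 ≈ 2.4000)
f² = (12/5)² = 144/25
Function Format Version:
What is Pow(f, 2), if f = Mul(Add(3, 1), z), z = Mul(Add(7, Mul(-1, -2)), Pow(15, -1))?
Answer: Rational(144, 25) ≈ 5.7600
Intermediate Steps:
z = Rational(3, 5) (z = Mul(Add(7, 2), Rational(1, 15)) = Mul(9, Rational(1, 15)) = Rational(3, 5) ≈ 0.60000)
f = Rational(12, 5) (f = Mul(Add(3, 1), Rational(3, 5)) = Mul(4, Rational(3, 5)) = Rational(12, 5) ≈ 2.4000)
Pow(f, 2) = Pow(Rational(12, 5), 2) = Rational(144, 25)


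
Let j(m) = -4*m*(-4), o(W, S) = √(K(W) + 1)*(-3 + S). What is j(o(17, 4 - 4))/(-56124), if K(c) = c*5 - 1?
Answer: 4*√85/4677 ≈ 0.0078850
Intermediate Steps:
K(c) = -1 + 5*c (K(c) = 5*c - 1 = -1 + 5*c)
o(W, S) = √5*√W*(-3 + S) (o(W, S) = √((-1 + 5*W) + 1)*(-3 + S) = √(5*W)*(-3 + S) = (√5*√W)*(-3 + S) = √5*√W*(-3 + S))
j(m) = 16*m
j(o(17, 4 - 4))/(-56124) = (16*(√5*√17*(-3 + (4 - 4))))/(-56124) = (16*(√5*√17*(-3 + 0)))*(-1/56124) = (16*(√5*√17*(-3)))*(-1/56124) = (16*(-3*√85))*(-1/56124) = -48*√85*(-1/56124) = 4*√85/4677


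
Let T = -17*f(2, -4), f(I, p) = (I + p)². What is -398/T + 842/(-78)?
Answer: -6553/1326 ≈ -4.9419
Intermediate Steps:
T = -68 (T = -17*(2 - 4)² = -17*(-2)² = -17*4 = -68)
-398/T + 842/(-78) = -398/(-68) + 842/(-78) = -398*(-1/68) + 842*(-1/78) = 199/34 - 421/39 = -6553/1326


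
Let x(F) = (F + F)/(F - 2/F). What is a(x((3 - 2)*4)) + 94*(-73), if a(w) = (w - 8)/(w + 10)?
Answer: -295086/43 ≈ -6862.5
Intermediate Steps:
x(F) = 2*F/(F - 2/F) (x(F) = (2*F)/(F - 2/F) = 2*F/(F - 2/F))
a(w) = (-8 + w)/(10 + w)
a(x((3 - 2)*4)) + 94*(-73) = (-8 + 2*((3 - 2)*4)²/(-2 + ((3 - 2)*4)²))/(10 + 2*((3 - 2)*4)²/(-2 + ((3 - 2)*4)²)) + 94*(-73) = (-8 + 2*(1*4)²/(-2 + (1*4)²))/(10 + 2*(1*4)²/(-2 + (1*4)²)) - 6862 = (-8 + 2*4²/(-2 + 4²))/(10 + 2*4²/(-2 + 4²)) - 6862 = (-8 + 2*16/(-2 + 16))/(10 + 2*16/(-2 + 16)) - 6862 = (-8 + 2*16/14)/(10 + 2*16/14) - 6862 = (-8 + 2*16*(1/14))/(10 + 2*16*(1/14)) - 6862 = (-8 + 16/7)/(10 + 16/7) - 6862 = -40/7/(86/7) - 6862 = (7/86)*(-40/7) - 6862 = -20/43 - 6862 = -295086/43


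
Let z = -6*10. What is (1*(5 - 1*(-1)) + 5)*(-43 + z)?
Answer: -1133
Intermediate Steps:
z = -60
(1*(5 - 1*(-1)) + 5)*(-43 + z) = (1*(5 - 1*(-1)) + 5)*(-43 - 60) = (1*(5 + 1) + 5)*(-103) = (1*6 + 5)*(-103) = (6 + 5)*(-103) = 11*(-103) = -1133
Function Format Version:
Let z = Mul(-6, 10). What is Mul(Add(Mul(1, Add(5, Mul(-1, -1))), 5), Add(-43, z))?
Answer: -1133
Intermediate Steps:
z = -60
Mul(Add(Mul(1, Add(5, Mul(-1, -1))), 5), Add(-43, z)) = Mul(Add(Mul(1, Add(5, Mul(-1, -1))), 5), Add(-43, -60)) = Mul(Add(Mul(1, Add(5, 1)), 5), -103) = Mul(Add(Mul(1, 6), 5), -103) = Mul(Add(6, 5), -103) = Mul(11, -103) = -1133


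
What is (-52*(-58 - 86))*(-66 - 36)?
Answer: -763776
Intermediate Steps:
(-52*(-58 - 86))*(-66 - 36) = -52*(-144)*(-102) = 7488*(-102) = -763776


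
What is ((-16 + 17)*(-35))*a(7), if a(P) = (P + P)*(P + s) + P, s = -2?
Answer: -2695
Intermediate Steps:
a(P) = P + 2*P*(-2 + P) (a(P) = (P + P)*(P - 2) + P = (2*P)*(-2 + P) + P = 2*P*(-2 + P) + P = P + 2*P*(-2 + P))
((-16 + 17)*(-35))*a(7) = ((-16 + 17)*(-35))*(7*(-3 + 2*7)) = (1*(-35))*(7*(-3 + 14)) = -245*11 = -35*77 = -2695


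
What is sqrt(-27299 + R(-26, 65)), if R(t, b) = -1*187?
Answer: 3*I*sqrt(3054) ≈ 165.79*I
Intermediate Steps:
R(t, b) = -187
sqrt(-27299 + R(-26, 65)) = sqrt(-27299 - 187) = sqrt(-27486) = 3*I*sqrt(3054)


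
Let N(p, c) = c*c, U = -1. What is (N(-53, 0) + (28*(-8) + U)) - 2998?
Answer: -3223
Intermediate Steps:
N(p, c) = c²
(N(-53, 0) + (28*(-8) + U)) - 2998 = (0² + (28*(-8) - 1)) - 2998 = (0 + (-224 - 1)) - 2998 = (0 - 225) - 2998 = -225 - 2998 = -3223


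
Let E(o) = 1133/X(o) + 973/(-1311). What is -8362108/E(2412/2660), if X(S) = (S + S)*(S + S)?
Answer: -5314859948145456/218483162149 ≈ -24326.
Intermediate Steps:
X(S) = 4*S² (X(S) = (2*S)*(2*S) = 4*S²)
E(o) = -973/1311 + 1133/(4*o²) (E(o) = 1133/((4*o²)) + 973/(-1311) = 1133*(1/(4*o²)) + 973*(-1/1311) = 1133/(4*o²) - 973/1311 = -973/1311 + 1133/(4*o²))
-8362108/E(2412/2660) = -8362108/(-973/1311 + 1133/(4*(2412/2660)²)) = -8362108/(-973/1311 + 1133/(4*(2412*(1/2660))²)) = -8362108/(-973/1311 + 1133/(4*(603/665)²)) = -8362108/(-973/1311 + (1133/4)*(442225/363609)) = -8362108/(-973/1311 + 501040925/1454436) = -8362108/218483162149/635588532 = -8362108*635588532/218483162149 = -5314859948145456/218483162149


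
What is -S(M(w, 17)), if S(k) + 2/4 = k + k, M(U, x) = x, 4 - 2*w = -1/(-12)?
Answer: -67/2 ≈ -33.500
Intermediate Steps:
w = 47/24 (w = 2 - (-1)/(2*(-12)) = 2 - (-1)*(-1)/(2*12) = 2 - 1/2*1/12 = 2 - 1/24 = 47/24 ≈ 1.9583)
S(k) = -1/2 + 2*k (S(k) = -1/2 + (k + k) = -1/2 + 2*k)
-S(M(w, 17)) = -(-1/2 + 2*17) = -(-1/2 + 34) = -1*67/2 = -67/2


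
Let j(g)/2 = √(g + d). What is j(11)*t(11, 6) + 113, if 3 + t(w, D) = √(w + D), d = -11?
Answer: 113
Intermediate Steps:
j(g) = 2*√(-11 + g) (j(g) = 2*√(g - 11) = 2*√(-11 + g))
t(w, D) = -3 + √(D + w) (t(w, D) = -3 + √(w + D) = -3 + √(D + w))
j(11)*t(11, 6) + 113 = (2*√(-11 + 11))*(-3 + √(6 + 11)) + 113 = (2*√0)*(-3 + √17) + 113 = (2*0)*(-3 + √17) + 113 = 0*(-3 + √17) + 113 = 0 + 113 = 113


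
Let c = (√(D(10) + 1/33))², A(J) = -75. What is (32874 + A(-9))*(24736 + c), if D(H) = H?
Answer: 8928095527/11 ≈ 8.1164e+8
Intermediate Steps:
c = 331/33 (c = (√(10 + 1/33))² = (√(331/33))² = (√10923/33)² = 331/33 ≈ 10.030)
(32874 + A(-9))*(24736 + c) = (32874 - 75)*(24736 + 331/33) = 32799*(816619/33) = 8928095527/11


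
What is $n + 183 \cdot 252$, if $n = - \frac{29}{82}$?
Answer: $\frac{3781483}{82} \approx 46116.0$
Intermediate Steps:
$n = - \frac{29}{82}$ ($n = \left(-29\right) \frac{1}{82} = - \frac{29}{82} \approx -0.35366$)
$n + 183 \cdot 252 = - \frac{29}{82} + 183 \cdot 252 = - \frac{29}{82} + 46116 = \frac{3781483}{82}$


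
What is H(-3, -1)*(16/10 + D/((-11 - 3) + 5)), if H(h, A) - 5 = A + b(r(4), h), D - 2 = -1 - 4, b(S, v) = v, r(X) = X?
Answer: 29/15 ≈ 1.9333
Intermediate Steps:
D = -3 (D = 2 + (-1 - 4) = 2 - 5 = -3)
H(h, A) = 5 + A + h (H(h, A) = 5 + (A + h) = 5 + A + h)
H(-3, -1)*(16/10 + D/((-11 - 3) + 5)) = (5 - 1 - 3)*(16/10 - 3/((-11 - 3) + 5)) = 1*(16*(⅒) - 3/(-14 + 5)) = 1*(8/5 - 3/(-9)) = 1*(8/5 - 3*(-⅑)) = 1*(8/5 + ⅓) = 1*(29/15) = 29/15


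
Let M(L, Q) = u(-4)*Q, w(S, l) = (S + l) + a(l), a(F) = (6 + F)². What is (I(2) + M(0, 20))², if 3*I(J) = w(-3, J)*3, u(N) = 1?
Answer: 6889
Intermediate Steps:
w(S, l) = S + l + (6 + l)² (w(S, l) = (S + l) + (6 + l)² = S + l + (6 + l)²)
M(L, Q) = Q (M(L, Q) = 1*Q = Q)
I(J) = -3 + J + (6 + J)² (I(J) = ((-3 + J + (6 + J)²)*3)/3 = (-9 + 3*J + 3*(6 + J)²)/3 = -3 + J + (6 + J)²)
(I(2) + M(0, 20))² = ((-3 + 2 + (6 + 2)²) + 20)² = ((-3 + 2 + 8²) + 20)² = ((-3 + 2 + 64) + 20)² = (63 + 20)² = 83² = 6889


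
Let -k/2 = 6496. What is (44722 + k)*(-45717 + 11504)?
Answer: -1085578490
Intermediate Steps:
k = -12992 (k = -2*6496 = -12992)
(44722 + k)*(-45717 + 11504) = (44722 - 12992)*(-45717 + 11504) = 31730*(-34213) = -1085578490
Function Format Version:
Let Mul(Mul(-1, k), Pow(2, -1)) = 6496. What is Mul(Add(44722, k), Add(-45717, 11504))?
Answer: -1085578490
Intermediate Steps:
k = -12992 (k = Mul(-2, 6496) = -12992)
Mul(Add(44722, k), Add(-45717, 11504)) = Mul(Add(44722, -12992), Add(-45717, 11504)) = Mul(31730, -34213) = -1085578490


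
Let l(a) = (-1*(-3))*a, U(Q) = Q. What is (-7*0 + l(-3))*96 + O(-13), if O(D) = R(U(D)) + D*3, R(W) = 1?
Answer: -902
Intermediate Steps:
l(a) = 3*a
O(D) = 1 + 3*D (O(D) = 1 + D*3 = 1 + 3*D)
(-7*0 + l(-3))*96 + O(-13) = (-7*0 + 3*(-3))*96 + (1 + 3*(-13)) = (0 - 9)*96 + (1 - 39) = -9*96 - 38 = -864 - 38 = -902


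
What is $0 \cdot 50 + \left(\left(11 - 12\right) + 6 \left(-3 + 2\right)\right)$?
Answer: $-7$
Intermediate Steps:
$0 \cdot 50 + \left(\left(11 - 12\right) + 6 \left(-3 + 2\right)\right) = 0 + \left(-1 + 6 \left(-1\right)\right) = 0 - 7 = -7$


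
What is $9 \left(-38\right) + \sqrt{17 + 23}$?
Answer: $-342 + 2 \sqrt{10} \approx -335.68$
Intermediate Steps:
$9 \left(-38\right) + \sqrt{17 + 23} = -342 + \sqrt{40} = -342 + 2 \sqrt{10}$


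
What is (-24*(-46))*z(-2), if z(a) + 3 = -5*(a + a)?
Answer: 18768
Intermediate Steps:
z(a) = -3 - 10*a (z(a) = -3 - 5*(a + a) = -3 - 10*a)
(-24*(-46))*z(-2) = (-24*(-46))*(-3 - 10*(-2)) = 1104*(-3 + 20) = 1104*17 = 18768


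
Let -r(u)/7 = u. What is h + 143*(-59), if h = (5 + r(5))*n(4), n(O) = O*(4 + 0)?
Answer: -8917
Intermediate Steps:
n(O) = 4*O (n(O) = O*4 = 4*O)
r(u) = -7*u
h = -480 (h = (5 - 7*5)*(4*4) = (5 - 35)*16 = -30*16 = -480)
h + 143*(-59) = -480 + 143*(-59) = -480 - 8437 = -8917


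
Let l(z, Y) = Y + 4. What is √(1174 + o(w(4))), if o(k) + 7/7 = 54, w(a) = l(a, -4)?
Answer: √1227 ≈ 35.029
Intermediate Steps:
l(z, Y) = 4 + Y
w(a) = 0 (w(a) = 4 - 4 = 0)
o(k) = 53 (o(k) = -1 + 54 = 53)
√(1174 + o(w(4))) = √(1174 + 53) = √1227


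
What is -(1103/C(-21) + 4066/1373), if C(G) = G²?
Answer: -3307525/605493 ≈ -5.4625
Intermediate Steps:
-(1103/C(-21) + 4066/1373) = -(1103/((-21)²) + 4066/1373) = -(1103/441 + 4066*(1/1373)) = -(1103*(1/441) + 4066/1373) = -(1103/441 + 4066/1373) = -1*3307525/605493 = -3307525/605493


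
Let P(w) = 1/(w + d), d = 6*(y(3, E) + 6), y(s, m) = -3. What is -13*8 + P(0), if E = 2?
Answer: -1871/18 ≈ -103.94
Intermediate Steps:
d = 18 (d = 6*(-3 + 6) = 6*3 = 18)
P(w) = 1/(18 + w) (P(w) = 1/(w + 18) = 1/(18 + w))
-13*8 + P(0) = -13*8 + 1/(18 + 0) = -104 + 1/18 = -1871/18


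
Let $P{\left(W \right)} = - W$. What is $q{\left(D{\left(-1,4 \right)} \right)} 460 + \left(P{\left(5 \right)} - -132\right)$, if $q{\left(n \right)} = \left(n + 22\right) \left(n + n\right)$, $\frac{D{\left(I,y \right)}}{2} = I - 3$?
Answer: $-102913$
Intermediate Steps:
$D{\left(I,y \right)} = -6 + 2 I$ ($D{\left(I,y \right)} = 2 \left(I - 3\right) = 2 \left(-3 + I\right) = -6 + 2 I$)
$q{\left(n \right)} = 2 n \left(22 + n\right)$ ($q{\left(n \right)} = \left(22 + n\right) 2 n = 2 n \left(22 + n\right)$)
$q{\left(D{\left(-1,4 \right)} \right)} 460 + \left(P{\left(5 \right)} - -132\right) = 2 \left(-6 + 2 \left(-1\right)\right) \left(22 + \left(-6 + 2 \left(-1\right)\right)\right) 460 - -127 = 2 \left(-6 - 2\right) \left(22 - 8\right) 460 + \left(-5 + 132\right) = 2 \left(-8\right) \left(22 - 8\right) 460 + 127 = 2 \left(-8\right) 14 \cdot 460 + 127 = \left(-224\right) 460 + 127 = -103040 + 127 = -102913$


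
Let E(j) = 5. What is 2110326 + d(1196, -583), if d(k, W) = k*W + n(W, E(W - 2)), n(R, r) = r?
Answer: 1413063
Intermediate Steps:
d(k, W) = 5 + W*k (d(k, W) = k*W + 5 = W*k + 5 = 5 + W*k)
2110326 + d(1196, -583) = 2110326 + (5 - 583*1196) = 2110326 + (5 - 697268) = 2110326 - 697263 = 1413063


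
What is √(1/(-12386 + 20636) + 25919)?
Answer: √70564477830/1650 ≈ 160.99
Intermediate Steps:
√(1/(-12386 + 20636) + 25919) = √(1/8250 + 25919) = √(213831751/8250) = √70564477830/1650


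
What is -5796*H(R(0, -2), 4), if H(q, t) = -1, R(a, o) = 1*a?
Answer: 5796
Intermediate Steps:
R(a, o) = a
-5796*H(R(0, -2), 4) = -5796*(-1) = 5796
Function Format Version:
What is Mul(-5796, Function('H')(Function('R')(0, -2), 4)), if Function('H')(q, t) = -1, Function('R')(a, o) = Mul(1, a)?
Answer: 5796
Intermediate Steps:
Function('R')(a, o) = a
Mul(-5796, Function('H')(Function('R')(0, -2), 4)) = Mul(-5796, -1) = 5796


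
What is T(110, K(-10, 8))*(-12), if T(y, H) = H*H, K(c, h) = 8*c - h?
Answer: -92928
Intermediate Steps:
K(c, h) = -h + 8*c
T(y, H) = H²
T(110, K(-10, 8))*(-12) = (-1*8 + 8*(-10))²*(-12) = (-8 - 80)²*(-12) = (-88)²*(-12) = 7744*(-12) = -92928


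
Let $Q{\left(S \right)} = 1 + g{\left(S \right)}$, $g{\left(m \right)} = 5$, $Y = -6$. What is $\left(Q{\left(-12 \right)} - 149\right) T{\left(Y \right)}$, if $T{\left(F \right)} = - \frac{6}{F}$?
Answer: $-143$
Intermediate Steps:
$Q{\left(S \right)} = 6$ ($Q{\left(S \right)} = 1 + 5 = 6$)
$\left(Q{\left(-12 \right)} - 149\right) T{\left(Y \right)} = \left(6 - 149\right) \left(- \frac{6}{-6}\right) = - 143 \left(\left(-6\right) \left(- \frac{1}{6}\right)\right) = \left(-143\right) 1 = -143$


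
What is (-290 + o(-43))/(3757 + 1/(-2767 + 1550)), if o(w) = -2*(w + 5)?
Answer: -130219/2286134 ≈ -0.056960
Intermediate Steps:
o(w) = -10 - 2*w (o(w) = -2*(5 + w) = -10 - 2*w)
(-290 + o(-43))/(3757 + 1/(-2767 + 1550)) = (-290 + (-10 - 2*(-43)))/(3757 + 1/(-2767 + 1550)) = (-290 + (-10 + 86))/(3757 + 1/(-1217)) = (-290 + 76)/(3757 - 1/1217) = -214/4572268/1217 = -214*1217/4572268 = -130219/2286134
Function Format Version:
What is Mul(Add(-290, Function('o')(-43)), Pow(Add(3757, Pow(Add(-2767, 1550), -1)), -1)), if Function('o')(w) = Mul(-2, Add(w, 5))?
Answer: Rational(-130219, 2286134) ≈ -0.056960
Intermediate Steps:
Function('o')(w) = Add(-10, Mul(-2, w)) (Function('o')(w) = Mul(-2, Add(5, w)) = Add(-10, Mul(-2, w)))
Mul(Add(-290, Function('o')(-43)), Pow(Add(3757, Pow(Add(-2767, 1550), -1)), -1)) = Mul(Add(-290, Add(-10, Mul(-2, -43))), Pow(Add(3757, Pow(Add(-2767, 1550), -1)), -1)) = Mul(Add(-290, Add(-10, 86)), Pow(Add(3757, Pow(-1217, -1)), -1)) = Mul(Add(-290, 76), Pow(Add(3757, Rational(-1, 1217)), -1)) = Mul(-214, Pow(Rational(4572268, 1217), -1)) = Mul(-214, Rational(1217, 4572268)) = Rational(-130219, 2286134)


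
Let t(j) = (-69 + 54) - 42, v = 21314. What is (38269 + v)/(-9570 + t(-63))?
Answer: -19861/3209 ≈ -6.1892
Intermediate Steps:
t(j) = -57 (t(j) = -15 - 42 = -57)
(38269 + v)/(-9570 + t(-63)) = (38269 + 21314)/(-9570 - 57) = 59583/(-9627) = 59583*(-1/9627) = -19861/3209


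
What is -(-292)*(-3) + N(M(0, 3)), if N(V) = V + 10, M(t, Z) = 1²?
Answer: -865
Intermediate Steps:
M(t, Z) = 1
N(V) = 10 + V
-(-292)*(-3) + N(M(0, 3)) = -(-292)*(-3) + (10 + 1) = -73*12 + 11 = -876 + 11 = -865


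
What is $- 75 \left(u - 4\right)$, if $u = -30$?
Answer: $2550$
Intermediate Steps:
$- 75 \left(u - 4\right) = - 75 \left(-30 - 4\right) = \left(-75\right) \left(-34\right) = 2550$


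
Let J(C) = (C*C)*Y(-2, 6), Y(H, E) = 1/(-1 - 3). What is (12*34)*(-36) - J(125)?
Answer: -43127/4 ≈ -10782.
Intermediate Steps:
Y(H, E) = -¼ (Y(H, E) = 1/(-4) = -¼)
J(C) = -C²/4 (J(C) = (C*C)*(-¼) = C²*(-¼) = -C²/4)
(12*34)*(-36) - J(125) = (12*34)*(-36) - (-1)*125²/4 = 408*(-36) - (-1)*15625/4 = -14688 - 1*(-15625/4) = -14688 + 15625/4 = -43127/4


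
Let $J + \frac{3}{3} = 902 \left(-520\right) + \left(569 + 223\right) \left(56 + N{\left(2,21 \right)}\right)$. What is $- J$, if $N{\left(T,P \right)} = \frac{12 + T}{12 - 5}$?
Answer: $423105$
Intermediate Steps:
$N{\left(T,P \right)} = \frac{12}{7} + \frac{T}{7}$ ($N{\left(T,P \right)} = \frac{12 + T}{7} = \left(12 + T\right) \frac{1}{7} = \frac{12}{7} + \frac{T}{7}$)
$J = -423105$ ($J = -1 + \left(902 \left(-520\right) + \left(569 + 223\right) \left(56 + \left(\frac{12}{7} + \frac{1}{7} \cdot 2\right)\right)\right) = -1 - \left(469040 - 792 \left(56 + \left(\frac{12}{7} + \frac{2}{7}\right)\right)\right) = -1 - \left(469040 - 792 \left(56 + 2\right)\right) = -1 + \left(-469040 + 792 \cdot 58\right) = -1 + \left(-469040 + 45936\right) = -1 - 423104 = -423105$)
$- J = \left(-1\right) \left(-423105\right) = 423105$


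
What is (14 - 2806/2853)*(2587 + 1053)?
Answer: 135175040/2853 ≈ 47380.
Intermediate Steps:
(14 - 2806/2853)*(2587 + 1053) = (14 - 2806*1/2853)*3640 = (14 - 2806/2853)*3640 = (37136/2853)*3640 = 135175040/2853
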